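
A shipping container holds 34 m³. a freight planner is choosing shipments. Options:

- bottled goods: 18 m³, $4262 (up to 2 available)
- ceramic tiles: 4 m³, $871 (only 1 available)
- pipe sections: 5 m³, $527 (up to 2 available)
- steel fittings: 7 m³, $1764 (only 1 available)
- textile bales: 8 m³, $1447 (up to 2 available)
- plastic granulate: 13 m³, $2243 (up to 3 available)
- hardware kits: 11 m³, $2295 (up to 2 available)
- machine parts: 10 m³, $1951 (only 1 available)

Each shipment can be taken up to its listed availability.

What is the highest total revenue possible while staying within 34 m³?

7473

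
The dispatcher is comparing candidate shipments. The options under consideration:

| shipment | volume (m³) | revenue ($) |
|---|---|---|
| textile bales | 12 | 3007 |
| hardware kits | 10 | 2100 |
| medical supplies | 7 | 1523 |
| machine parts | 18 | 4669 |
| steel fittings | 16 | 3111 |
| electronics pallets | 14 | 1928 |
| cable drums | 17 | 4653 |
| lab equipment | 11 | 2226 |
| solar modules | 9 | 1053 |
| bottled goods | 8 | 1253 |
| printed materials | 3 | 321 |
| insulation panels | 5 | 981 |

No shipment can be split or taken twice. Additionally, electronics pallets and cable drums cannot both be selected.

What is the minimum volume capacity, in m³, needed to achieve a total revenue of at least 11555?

Need the lightest bundle worth ≥ 11555.
textile bales + machine parts + cable drums: 12329 revenue at 47 m³.
Any bundle with less than 47 m³ falls short of 11555.

47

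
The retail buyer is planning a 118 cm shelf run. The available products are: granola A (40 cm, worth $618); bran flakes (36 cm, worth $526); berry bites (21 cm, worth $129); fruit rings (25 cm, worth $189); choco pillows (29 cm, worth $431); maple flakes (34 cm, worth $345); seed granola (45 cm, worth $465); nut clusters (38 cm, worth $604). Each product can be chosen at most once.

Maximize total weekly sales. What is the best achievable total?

Density check — nut clusters 15.89, granola A 15.45, choco pillows 14.86 are the best per cm.
The ratio heuristic lands on granola A + choco pillows + nut clusters (1653) but leaves 11 cm idle.
The 29 cm tied up in choco pillows is better spent on bran flakes — total rises to 1748 (114 cm).

1748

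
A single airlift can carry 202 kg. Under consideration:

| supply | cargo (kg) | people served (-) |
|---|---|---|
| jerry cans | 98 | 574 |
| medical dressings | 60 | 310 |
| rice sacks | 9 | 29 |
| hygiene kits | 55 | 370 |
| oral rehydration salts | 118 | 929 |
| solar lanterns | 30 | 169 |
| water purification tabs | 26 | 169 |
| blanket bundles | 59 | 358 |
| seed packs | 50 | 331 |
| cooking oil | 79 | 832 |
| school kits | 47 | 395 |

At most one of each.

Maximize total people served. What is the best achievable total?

Density check — cooking oil 10.53, school kits 8.40, oral rehydration salts 7.87, hygiene kits 6.73 are the best per kg.
The ratio heuristic lands on rice sacks + hygiene kits + cooking oil + school kits (1626) but leaves 12 kg idle.
Replace rice sacks and hygiene kits and school kits with oral rehydration salts: the trade gains 135 net, giving 1761 at 197 kg.
An exhaustive check of the 2048 subsets confirms 1761.

1761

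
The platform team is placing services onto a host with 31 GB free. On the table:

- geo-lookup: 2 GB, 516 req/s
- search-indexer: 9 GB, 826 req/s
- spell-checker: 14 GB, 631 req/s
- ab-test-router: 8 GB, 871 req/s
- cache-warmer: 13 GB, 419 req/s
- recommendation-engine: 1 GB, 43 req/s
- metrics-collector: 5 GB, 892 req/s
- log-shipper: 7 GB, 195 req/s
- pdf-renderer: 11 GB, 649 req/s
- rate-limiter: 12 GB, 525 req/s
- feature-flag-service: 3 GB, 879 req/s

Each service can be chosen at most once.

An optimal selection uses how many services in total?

Optimal total is 4027.
geo-lookup + search-indexer + ab-test-router + recommendation-engine + metrics-collector + feature-flag-service hits 4027 at 28 GB.
All optima have 6 services.

6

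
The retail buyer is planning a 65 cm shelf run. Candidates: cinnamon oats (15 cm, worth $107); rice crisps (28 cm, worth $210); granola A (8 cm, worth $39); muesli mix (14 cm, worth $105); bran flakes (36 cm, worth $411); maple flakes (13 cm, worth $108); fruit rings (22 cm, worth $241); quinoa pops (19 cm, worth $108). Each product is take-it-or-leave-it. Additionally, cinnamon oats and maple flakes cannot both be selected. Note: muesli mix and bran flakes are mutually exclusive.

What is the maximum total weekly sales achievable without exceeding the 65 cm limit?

652

Ranking by ratio (weekly sales/cm): bran flakes 11.42, fruit rings 10.95, maple flakes 8.31.
Taking bran flakes + fruit rings: 58 cm used, 652 in weekly sales.
Runner-up rice crisps + bran flakes tops out at 621.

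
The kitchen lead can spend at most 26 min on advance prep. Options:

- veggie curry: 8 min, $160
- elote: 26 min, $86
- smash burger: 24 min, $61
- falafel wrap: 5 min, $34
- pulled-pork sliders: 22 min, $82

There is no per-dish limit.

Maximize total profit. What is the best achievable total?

480

Best packing: 3×veggie curry — 24 min, 480 total.
Nothing else within 26 min beats 480.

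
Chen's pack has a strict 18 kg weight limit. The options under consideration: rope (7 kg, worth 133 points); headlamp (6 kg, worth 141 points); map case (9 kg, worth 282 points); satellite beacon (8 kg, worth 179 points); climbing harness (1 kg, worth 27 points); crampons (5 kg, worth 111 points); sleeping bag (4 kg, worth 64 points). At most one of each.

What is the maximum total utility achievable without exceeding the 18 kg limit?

Ranking by ratio (utility/kg): map case 31.33, climbing harness 27.00, headlamp 23.50, satellite beacon 22.38.
Filling by ratio: headlamp + map case + climbing harness for 450, with 2 kg left unused.
The 6 kg tied up in headlamp is better spent on satellite beacon — total rises to 488 (18 kg).
Runner-up map case + satellite beacon tops out at 461.

488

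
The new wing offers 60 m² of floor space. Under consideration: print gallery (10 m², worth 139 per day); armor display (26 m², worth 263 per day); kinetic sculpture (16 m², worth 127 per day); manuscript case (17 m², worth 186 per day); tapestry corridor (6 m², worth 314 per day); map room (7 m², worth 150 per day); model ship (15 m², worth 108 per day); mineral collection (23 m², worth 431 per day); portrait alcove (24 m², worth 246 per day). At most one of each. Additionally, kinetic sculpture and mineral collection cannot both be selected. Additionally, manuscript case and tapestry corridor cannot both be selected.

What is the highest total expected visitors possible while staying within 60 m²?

1141

A density-first pass picks print gallery + tapestry corridor + map room + mineral collection — 1034 at 46 m².
Replace print gallery with portrait alcove: the trade gains 107 net, giving 1141 at 60 m².
The closest alternative, print gallery + tapestry corridor + map room + mineral collection, reaches only 1034.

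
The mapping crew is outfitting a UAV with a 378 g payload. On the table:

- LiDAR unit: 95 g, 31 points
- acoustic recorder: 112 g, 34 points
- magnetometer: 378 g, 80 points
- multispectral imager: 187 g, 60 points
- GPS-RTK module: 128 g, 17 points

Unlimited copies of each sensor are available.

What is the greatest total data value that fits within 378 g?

122

Ranking by ratio (data value/g): LiDAR unit 0.33, multispectral imager 0.32, acoustic recorder 0.30.
Greedy by ratio would take 3×LiDAR unit: 285 g used, total 93.
Replace LiDAR unit with multispectral imager: the trade gains 29 net, giving 122 at 377 g.
That's the maximum — no swap from here does better than 122.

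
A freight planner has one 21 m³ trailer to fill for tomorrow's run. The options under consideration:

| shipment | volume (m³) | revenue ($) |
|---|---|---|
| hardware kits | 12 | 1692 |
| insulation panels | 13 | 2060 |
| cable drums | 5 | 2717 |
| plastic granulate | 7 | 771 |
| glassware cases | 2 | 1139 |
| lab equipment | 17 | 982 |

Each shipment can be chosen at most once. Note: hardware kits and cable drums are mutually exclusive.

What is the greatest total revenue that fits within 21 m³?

5916

By revenue per m³: glassware cases 569.50, cable drums 543.40, insulation panels 158.46, hardware kits 141.00 lead.
Best packing: insulation panels + cable drums + glassware cases — 20 m³, 5916 total.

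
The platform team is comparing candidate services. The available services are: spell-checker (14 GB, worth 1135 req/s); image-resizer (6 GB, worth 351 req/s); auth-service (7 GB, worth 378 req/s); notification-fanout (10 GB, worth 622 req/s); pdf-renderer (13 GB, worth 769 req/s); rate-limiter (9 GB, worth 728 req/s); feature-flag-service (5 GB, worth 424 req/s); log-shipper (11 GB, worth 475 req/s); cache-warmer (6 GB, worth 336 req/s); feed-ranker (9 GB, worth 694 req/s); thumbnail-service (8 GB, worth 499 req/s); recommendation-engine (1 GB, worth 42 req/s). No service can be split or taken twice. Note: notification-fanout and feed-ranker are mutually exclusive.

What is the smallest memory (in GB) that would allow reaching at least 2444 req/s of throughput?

Look for the lowest-memory combination reaching 2444.
Taking spell-checker + rate-limiter + feed-ranker gives 2557 (≥ 2444) for 32 GB.
Any bundle with less than 32 GB falls short of 2444.

32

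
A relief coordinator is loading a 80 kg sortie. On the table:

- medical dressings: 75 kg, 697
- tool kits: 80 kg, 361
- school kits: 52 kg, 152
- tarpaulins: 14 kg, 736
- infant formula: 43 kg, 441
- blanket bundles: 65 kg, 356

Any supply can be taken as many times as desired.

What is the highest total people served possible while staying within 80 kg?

The ratio ordering already packs tightly: 5×tarpaulins, 70 kg, 3680.
Every other selection either busts 80 kg or fails to beat 3680.

3680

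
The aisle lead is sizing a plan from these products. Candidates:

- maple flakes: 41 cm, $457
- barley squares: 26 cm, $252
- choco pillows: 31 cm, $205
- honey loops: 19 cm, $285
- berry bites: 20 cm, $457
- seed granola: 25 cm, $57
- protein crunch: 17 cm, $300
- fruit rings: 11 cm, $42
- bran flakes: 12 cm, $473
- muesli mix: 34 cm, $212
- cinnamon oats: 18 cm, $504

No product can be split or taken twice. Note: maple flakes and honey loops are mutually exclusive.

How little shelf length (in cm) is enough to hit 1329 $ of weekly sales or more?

Look for the lowest-shelf combination reaching 1329.
berry bites + bran flakes + cinnamon oats reaches 1434 using 50 cm.
No combination under 50 cm hits 1329.

50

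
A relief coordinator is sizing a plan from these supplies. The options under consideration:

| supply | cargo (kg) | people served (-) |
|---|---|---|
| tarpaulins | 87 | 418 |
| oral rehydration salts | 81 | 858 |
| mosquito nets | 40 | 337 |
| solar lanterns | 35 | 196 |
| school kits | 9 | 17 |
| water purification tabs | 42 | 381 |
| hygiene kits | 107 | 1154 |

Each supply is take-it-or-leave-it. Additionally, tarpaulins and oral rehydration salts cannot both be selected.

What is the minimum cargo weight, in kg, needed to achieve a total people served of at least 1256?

Minimise kg subject to total people served ≥ 1256.
Taking oral rehydration salts + school kits + water purification tabs gives 1256 (≥ 1256) for 132 kg.
No combination under 132 kg hits 1256.

132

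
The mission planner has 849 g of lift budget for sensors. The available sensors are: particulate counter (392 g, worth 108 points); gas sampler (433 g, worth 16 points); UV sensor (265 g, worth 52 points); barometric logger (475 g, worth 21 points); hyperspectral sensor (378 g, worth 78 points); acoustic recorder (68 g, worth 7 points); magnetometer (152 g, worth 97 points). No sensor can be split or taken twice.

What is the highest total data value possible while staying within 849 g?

By data value per g: magnetometer 0.64, particulate counter 0.28, hyperspectral sensor 0.21 lead.
The ratio ordering already packs tightly: particulate counter + UV sensor + magnetometer, 809 g, 257.
No other feasible combination exceeds 257.

257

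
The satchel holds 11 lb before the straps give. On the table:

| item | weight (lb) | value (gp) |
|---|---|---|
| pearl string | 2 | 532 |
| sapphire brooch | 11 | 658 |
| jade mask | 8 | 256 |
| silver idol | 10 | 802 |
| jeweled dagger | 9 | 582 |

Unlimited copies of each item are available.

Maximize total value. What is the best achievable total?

Taking 5×pearl string: 10 lb used, 2660 in value.

2660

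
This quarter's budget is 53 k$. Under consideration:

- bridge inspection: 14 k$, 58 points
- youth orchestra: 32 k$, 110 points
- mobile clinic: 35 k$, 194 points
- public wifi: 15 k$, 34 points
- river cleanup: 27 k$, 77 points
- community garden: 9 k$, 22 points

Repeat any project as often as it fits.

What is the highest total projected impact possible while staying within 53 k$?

252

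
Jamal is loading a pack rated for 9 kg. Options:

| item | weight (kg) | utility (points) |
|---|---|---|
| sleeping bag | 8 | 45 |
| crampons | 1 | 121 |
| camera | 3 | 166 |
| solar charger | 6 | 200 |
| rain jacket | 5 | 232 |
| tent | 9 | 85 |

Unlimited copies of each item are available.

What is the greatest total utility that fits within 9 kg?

1089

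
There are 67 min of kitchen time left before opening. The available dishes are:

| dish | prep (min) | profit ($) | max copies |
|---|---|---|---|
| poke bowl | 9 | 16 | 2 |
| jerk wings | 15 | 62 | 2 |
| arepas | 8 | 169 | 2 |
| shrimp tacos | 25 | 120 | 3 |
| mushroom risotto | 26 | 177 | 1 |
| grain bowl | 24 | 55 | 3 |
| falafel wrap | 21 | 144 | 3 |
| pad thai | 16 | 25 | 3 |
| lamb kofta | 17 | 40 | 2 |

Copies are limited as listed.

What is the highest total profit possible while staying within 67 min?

By profit per min: arepas 21.12, falafel wrap 6.86, mushroom risotto 6.81 lead.
Taking the top-ratio dishes first gives poke bowl + 2×arepas + 2×falafel wrap for 642 (67 min).
Dropping poke bowl and falafel wrap frees 30 min; slotting in mushroom risotto (26 min) lifts the total to 659 at 63 min.

659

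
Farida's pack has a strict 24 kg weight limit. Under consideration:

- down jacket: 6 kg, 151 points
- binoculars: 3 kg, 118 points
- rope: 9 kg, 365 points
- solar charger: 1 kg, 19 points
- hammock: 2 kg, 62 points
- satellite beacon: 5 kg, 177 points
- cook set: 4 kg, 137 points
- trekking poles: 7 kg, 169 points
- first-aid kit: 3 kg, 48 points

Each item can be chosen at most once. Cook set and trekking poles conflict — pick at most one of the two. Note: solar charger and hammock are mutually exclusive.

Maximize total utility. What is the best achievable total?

859

Density check — rope 40.56, binoculars 39.33, satellite beacon 35.40 are the best per kg.
Binoculars + rope + hammock + satellite beacon + cook set uses 23 of the 24 kg and totals 859.
That's the maximum — no feasible swap from here does better than 859.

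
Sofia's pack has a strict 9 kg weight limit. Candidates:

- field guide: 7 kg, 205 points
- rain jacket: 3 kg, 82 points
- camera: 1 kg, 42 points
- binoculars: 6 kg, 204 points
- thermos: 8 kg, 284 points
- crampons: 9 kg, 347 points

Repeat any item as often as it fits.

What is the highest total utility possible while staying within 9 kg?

378

Density check — camera 42.00, crampons 38.56, thermos 35.50, binoculars 34.00 are the best per kg.
9×camera uses 9 of the 9 kg and totals 378.
That's the maximum — no swap from here does better than 378.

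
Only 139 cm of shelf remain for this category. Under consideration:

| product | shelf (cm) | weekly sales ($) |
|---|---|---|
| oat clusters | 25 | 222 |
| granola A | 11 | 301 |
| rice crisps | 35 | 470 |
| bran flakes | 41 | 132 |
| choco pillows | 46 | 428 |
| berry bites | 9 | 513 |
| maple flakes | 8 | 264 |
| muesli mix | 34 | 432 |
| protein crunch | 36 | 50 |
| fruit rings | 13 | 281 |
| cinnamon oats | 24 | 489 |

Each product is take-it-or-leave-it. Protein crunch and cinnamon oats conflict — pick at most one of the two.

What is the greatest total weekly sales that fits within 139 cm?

By weekly sales per cm: berry bites 57.00, maple flakes 33.00, granola A 27.36 lead.
Granola A + rice crisps + berry bites + maple flakes + muesli mix + fruit rings + cinnamon oats uses 134 of the 139 cm and totals 2750.

2750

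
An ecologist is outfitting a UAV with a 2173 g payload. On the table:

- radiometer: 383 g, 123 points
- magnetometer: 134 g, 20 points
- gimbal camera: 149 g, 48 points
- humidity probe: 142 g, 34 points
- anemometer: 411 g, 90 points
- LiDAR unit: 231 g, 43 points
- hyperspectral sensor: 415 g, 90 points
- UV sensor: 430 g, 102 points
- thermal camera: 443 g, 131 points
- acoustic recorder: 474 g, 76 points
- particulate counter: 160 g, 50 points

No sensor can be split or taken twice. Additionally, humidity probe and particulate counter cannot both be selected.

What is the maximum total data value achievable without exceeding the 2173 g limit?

564

Taking radiometer + magnetometer + gimbal camera + anemometer + UV sensor + thermal camera + particulate counter: 2110 g used, 564 in data value.
The spare 63 g is too small for any remaining sensor, and no feasible exchange beats 564.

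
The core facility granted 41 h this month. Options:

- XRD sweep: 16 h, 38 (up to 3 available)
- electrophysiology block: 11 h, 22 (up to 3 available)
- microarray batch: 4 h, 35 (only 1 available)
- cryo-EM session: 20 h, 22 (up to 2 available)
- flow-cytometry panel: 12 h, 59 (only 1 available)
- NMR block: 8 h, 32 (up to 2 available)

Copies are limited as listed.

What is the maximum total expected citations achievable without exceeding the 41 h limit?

Taking the top-ratio experiments first gives microarray batch + flow-cytometry panel + 2×NMR block for 158 (32 h).
Dropping NMR block frees 8 h; slotting in XRD sweep (16 h) lifts the total to 164 at 40 h.
That's the maximum — no swap from here does better than 164.

164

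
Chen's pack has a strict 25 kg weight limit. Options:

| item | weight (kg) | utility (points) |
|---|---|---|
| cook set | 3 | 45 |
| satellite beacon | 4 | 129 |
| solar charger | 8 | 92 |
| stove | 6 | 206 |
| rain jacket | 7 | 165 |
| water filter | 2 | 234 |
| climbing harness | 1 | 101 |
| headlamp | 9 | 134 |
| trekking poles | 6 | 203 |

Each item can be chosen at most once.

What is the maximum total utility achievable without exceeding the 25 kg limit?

954

Ranking by ratio (utility/kg): water filter 117.00, climbing harness 101.00, stove 34.33.
A density-first pass picks cook set + satellite beacon + stove + water filter + climbing harness + trekking poles — 918 at 22 kg.
Dropping satellite beacon frees 4 kg; slotting in rain jacket (7 kg) lifts the total to 954 at 25 kg.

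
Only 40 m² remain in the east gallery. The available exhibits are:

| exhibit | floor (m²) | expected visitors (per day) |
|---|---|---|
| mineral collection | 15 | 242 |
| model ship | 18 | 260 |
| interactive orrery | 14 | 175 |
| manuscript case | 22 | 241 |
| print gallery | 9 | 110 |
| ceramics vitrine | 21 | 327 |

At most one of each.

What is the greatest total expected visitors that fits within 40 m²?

587

Density check — mineral collection 16.13, ceramics vitrine 15.57, model ship 14.44, interactive orrery 12.50 are the best per m².
Filling by ratio: mineral collection + ceramics vitrine for 569, with 4 m² left unused.
Replace mineral collection with model ship: the trade gains 18 net, giving 587 at 39 m².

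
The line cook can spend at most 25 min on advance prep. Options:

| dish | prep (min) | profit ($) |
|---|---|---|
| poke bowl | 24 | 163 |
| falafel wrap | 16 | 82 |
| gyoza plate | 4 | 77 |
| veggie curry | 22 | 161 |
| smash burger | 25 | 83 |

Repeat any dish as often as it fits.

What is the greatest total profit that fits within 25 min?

462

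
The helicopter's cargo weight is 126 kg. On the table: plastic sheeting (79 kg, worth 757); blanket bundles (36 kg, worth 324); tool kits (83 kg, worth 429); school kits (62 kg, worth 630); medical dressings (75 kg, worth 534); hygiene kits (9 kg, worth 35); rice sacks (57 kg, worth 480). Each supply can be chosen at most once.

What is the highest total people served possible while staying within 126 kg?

1116

Ranking by ratio (people served/kg): school kits 10.16, plastic sheeting 9.58, blanket bundles 9.00.
A density-first pass picks blanket bundles + school kits + hygiene kits — 989 at 107 kg.
Dropping school kits frees 62 kg; slotting in plastic sheeting (79 kg) lifts the total to 1116 at 124 kg.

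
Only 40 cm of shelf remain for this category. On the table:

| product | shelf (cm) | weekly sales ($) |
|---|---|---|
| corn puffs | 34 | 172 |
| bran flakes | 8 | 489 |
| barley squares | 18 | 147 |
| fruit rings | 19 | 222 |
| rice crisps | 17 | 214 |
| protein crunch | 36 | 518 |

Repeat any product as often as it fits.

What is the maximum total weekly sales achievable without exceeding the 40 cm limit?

The ratio ordering already packs tightly: 5×bran flakes, 40 cm, 2445.
No other feasible combination exceeds 2445.

2445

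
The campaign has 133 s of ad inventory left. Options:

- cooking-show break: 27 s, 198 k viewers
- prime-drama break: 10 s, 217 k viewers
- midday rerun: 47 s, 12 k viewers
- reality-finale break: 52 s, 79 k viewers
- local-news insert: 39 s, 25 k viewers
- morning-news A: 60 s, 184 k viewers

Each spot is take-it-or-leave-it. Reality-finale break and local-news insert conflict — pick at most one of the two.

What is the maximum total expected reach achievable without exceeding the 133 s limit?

599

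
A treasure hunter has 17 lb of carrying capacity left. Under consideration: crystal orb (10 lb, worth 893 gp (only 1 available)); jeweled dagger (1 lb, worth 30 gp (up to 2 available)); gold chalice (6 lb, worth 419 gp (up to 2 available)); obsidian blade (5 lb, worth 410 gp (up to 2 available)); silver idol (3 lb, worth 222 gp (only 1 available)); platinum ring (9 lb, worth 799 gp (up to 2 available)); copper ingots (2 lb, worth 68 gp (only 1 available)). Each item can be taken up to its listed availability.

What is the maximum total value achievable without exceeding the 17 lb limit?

1431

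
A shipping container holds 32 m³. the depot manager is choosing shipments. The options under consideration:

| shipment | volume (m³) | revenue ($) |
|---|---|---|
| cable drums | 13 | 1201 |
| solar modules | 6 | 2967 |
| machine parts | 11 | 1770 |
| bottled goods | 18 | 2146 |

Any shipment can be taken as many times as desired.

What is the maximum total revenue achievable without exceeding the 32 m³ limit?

5×solar modules uses 30 of the 32 m³ and totals 14835.
Every other selection either busts 32 m³ or fails to beat 14835.

14835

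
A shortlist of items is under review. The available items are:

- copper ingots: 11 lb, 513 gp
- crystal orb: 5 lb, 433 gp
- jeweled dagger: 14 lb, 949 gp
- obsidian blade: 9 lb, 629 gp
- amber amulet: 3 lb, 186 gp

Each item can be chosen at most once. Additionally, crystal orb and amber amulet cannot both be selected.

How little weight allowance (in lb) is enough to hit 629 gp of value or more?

9

Need the lightest bundle worth ≥ 629.
Taking obsidian blade gives 629 (≥ 629) for 9 lb.
Below 9 lb the best achievable stays under 629.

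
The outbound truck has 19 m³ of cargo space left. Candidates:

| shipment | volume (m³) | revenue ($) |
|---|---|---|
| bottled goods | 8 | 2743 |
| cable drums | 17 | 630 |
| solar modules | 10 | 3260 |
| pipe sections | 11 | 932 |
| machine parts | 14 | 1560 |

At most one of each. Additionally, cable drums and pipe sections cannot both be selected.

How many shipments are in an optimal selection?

The maximum revenue within 19 m³ is 6003.
For example bottled goods + solar modules achieves it, using 18 m³.
All optima have 2 shipments.

2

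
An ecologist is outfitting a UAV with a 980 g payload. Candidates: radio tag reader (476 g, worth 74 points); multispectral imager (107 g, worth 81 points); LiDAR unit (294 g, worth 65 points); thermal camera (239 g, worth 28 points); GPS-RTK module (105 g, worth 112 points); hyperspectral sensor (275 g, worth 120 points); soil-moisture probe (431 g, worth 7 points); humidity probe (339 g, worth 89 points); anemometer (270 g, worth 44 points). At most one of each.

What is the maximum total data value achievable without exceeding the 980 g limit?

402

Multispectral imager + GPS-RTK module + hyperspectral sensor + humidity probe uses 826 of the 980 g and totals 402.
Every other selection either busts 980 g or fails to beat 402.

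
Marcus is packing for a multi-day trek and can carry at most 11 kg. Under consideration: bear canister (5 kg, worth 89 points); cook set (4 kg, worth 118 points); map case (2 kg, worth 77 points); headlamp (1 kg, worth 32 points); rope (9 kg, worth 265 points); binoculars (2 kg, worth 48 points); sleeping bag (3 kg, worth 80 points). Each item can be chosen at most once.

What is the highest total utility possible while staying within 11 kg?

Taking the top-ratio items first gives cook set + map case + headlamp + sleeping bag for 307 (10 kg).
Dropping cook set and headlamp and sleeping bag frees 8 kg; slotting in rope (9 kg) lifts the total to 342 at 11 kg.
Every other selection either busts 11 kg or fails to beat 342.

342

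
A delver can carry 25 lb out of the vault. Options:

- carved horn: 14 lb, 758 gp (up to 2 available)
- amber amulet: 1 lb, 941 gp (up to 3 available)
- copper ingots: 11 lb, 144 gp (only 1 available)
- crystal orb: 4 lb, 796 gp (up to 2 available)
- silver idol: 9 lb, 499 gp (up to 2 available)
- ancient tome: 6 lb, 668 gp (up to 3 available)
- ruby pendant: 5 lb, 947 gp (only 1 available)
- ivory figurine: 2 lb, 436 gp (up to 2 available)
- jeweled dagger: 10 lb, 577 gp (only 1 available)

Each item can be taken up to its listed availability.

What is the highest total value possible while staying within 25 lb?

6466

Filling by ratio: 3×amber amulet + 2×crystal orb + ruby pendant + 2×ivory figurine for 6234, with 5 lb left unused.
The 2 lb tied up in ivory figurine is better spent on ancient tome — total rises to 6466 (24 lb).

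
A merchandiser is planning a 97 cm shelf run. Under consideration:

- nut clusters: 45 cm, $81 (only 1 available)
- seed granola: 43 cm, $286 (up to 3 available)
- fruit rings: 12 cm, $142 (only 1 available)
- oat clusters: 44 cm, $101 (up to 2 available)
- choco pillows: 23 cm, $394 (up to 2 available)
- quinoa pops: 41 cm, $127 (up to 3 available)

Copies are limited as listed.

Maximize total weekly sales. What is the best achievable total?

1074

Ranking by ratio (weekly sales/cm): choco pillows 17.13, fruit rings 11.83, seed granola 6.65.
Filling by ratio: fruit rings + 2×choco pillows for 930, with 39 cm left unused.
Dropping fruit rings frees 12 cm; slotting in seed granola (43 cm) lifts the total to 1074 at 89 cm.
Nothing else within 97 cm beats 1074.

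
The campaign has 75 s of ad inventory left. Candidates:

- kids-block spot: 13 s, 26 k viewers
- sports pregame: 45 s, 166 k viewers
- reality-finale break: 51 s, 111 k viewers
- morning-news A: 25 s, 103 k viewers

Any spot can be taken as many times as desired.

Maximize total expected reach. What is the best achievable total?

Density check — morning-news A 4.12, sports pregame 3.69, reality-finale break 2.18 are the best per s.
3×morning-news A uses 75 of the 75 s and totals 309.

309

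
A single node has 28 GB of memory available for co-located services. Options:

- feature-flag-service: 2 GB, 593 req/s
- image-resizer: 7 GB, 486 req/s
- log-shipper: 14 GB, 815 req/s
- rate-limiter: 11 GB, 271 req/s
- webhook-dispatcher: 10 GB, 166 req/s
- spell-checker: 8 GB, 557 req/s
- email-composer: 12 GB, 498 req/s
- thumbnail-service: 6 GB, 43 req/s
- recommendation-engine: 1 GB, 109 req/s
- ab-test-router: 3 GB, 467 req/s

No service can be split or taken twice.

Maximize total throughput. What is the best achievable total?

2541

Greedy by ratio would take feature-flag-service + image-resizer + spell-checker + thumbnail-service + recommendation-engine + ab-test-router: 27 GB used, total 2255.
The 13 GB tied up in image-resizer and thumbnail-service is better spent on log-shipper — total rises to 2541 (28 GB).
The closest alternative, feature-flag-service + image-resizer + log-shipper + recommendation-engine + ab-test-router, reaches only 2470.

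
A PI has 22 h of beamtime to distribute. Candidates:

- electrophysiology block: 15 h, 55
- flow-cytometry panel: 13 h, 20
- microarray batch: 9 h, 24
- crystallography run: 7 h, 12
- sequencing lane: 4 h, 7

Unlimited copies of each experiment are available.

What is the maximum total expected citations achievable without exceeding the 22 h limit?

A density-first pass picks electrophysiology block + sequencing lane — 62 at 19 h.
The 4 h tied up in sequencing lane is better spent on crystallography run — total rises to 67 (22 h).
Nothing else within 22 h beats 67.

67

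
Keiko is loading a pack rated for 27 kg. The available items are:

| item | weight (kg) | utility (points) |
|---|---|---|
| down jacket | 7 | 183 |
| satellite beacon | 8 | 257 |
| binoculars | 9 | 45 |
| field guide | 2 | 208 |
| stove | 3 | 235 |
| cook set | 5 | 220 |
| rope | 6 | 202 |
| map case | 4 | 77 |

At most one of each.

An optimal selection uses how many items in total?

The maximum utility within 27 kg is 1125.
down jacket + field guide + stove + cook set + rope + map case hits 1125 at 27 kg.
Every optimal selection uses 6 items.

6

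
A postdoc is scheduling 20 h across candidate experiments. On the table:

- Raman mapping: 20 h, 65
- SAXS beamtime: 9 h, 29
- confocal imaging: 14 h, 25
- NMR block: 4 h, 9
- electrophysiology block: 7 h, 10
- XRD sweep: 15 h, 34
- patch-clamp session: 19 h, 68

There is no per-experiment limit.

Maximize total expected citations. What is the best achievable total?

Taking patch-clamp session: 19 h used, 68 in expected citations.
The spare 1 h is too small for any remaining experiment, and no exchange beats 68.

68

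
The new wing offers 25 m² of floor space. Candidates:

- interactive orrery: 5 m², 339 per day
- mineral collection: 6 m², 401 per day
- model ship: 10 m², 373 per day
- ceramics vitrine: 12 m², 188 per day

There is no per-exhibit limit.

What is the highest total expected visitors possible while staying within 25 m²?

1695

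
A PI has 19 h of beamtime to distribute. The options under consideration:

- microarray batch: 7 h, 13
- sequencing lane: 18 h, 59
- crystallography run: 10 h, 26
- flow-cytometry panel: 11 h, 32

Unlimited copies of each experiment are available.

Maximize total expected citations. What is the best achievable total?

59

Sequencing lane uses 18 of the 19 h and totals 59.
That's the maximum — no swap from here does better than 59.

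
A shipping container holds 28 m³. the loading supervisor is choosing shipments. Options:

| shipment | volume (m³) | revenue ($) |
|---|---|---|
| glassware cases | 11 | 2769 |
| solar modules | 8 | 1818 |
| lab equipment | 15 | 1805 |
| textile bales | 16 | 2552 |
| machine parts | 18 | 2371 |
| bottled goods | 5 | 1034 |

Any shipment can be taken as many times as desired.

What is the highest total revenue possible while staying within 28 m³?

Taking 2×glassware cases + bottled goods: 27 m³ used, 6572 in revenue.

6572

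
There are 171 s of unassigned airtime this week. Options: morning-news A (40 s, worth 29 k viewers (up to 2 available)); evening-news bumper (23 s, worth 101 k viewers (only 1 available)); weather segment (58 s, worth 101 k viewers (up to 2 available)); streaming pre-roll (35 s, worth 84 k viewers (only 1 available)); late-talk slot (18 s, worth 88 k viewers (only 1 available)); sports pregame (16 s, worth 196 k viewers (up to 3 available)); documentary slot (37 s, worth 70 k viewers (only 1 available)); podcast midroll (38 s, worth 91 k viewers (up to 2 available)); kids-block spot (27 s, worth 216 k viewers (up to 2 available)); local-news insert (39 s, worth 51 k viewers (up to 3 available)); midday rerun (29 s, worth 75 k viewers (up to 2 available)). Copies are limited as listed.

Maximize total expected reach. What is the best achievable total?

Density check — sports pregame 12.25, kids-block spot 8.00, late-talk slot 4.89, evening-news bumper 4.39 are the best per s.
Taking the top-ratio spots first gives evening-news bumper + late-talk slot + 3×sports pregame + 2×kids-block spot for 1209 (143 s).
Dropping late-talk slot frees 18 s; slotting in podcast midroll (38 s) lifts the total to 1212 at 163 s.
Every other selection either busts 171 s or exceeds an availability limit or fails to beat 1212.

1212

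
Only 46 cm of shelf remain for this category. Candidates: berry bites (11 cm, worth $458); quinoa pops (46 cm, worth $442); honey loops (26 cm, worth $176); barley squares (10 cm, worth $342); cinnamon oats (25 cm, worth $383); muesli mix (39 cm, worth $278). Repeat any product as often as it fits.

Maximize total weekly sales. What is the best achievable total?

Taking 4×berry bites: 44 cm used, 1832 in weekly sales.
Nothing else within 46 cm beats 1832.

1832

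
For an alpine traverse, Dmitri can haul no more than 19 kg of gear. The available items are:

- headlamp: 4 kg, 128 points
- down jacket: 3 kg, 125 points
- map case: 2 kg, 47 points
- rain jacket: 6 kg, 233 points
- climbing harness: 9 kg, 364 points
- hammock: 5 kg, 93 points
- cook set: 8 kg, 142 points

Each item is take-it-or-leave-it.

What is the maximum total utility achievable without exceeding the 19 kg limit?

Taking the top-ratio items first gives down jacket + rain jacket + climbing harness for 722 (18 kg).
Replace down jacket with headlamp: the trade gains 3 net, giving 725 at 19 kg.
That's the maximum — no swap from here does better than 725.

725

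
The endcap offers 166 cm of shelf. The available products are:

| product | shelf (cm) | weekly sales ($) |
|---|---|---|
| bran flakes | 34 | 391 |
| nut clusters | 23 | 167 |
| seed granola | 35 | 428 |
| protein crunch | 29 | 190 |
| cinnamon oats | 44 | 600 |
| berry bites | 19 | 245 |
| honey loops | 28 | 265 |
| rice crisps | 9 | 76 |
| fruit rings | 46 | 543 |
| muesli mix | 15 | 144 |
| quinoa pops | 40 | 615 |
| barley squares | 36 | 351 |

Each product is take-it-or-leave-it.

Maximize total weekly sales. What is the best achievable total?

2186

Density check — quinoa pops 15.38, cinnamon oats 13.64, berry bites 12.89 are the best per cm.
Filling by ratio: seed granola + cinnamon oats + berry bites + rice crisps + muesli mix + quinoa pops for 2108, with 4 cm left unused.
Replace berry bites and rice crisps and muesli mix with fruit rings: the trade gains 78 net, giving 2186 at 165 cm.
Runner-up seed granola + cinnamon oats + berry bites + honey loops + quinoa pops tops out at 2153.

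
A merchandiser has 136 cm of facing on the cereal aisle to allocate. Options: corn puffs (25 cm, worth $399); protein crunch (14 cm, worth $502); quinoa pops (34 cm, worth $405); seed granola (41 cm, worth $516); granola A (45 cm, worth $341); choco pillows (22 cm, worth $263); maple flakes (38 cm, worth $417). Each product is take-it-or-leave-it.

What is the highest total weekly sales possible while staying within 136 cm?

2085

Density check — protein crunch 35.86, corn puffs 15.96, seed granola 12.59, choco pillows 11.95 are the best per cm.
Best packing: corn puffs + protein crunch + quinoa pops + seed granola + choco pillows — 136 cm, 2085 total.
An exhaustive check of the 128 subsets confirms 2085.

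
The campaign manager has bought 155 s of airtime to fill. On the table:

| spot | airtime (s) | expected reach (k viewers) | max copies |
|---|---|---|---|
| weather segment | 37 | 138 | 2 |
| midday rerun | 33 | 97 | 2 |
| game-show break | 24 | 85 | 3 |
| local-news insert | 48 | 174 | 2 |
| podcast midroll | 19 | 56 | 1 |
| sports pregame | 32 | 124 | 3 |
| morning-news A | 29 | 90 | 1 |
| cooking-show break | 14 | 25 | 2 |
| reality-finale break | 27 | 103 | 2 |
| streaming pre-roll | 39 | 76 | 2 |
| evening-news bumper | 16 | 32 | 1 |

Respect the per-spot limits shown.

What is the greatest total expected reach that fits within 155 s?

By expected reach per s: sports pregame 3.88, reality-finale break 3.81, weather segment 3.73, local-news insert 3.62 lead.
A density-first pass picks 3×sports pregame + 2×reality-finale break — 578 at 150 s.
Dropping sports pregame frees 32 s; slotting in weather segment (37 s) lifts the total to 592 at 155 s.

592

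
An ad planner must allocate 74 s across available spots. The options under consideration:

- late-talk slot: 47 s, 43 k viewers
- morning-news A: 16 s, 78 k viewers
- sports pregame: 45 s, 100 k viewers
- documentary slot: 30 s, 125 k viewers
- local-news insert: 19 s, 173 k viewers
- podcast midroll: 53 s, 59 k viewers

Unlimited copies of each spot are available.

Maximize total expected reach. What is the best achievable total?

597

Taking morning-news A + 3×local-news insert: 73 s used, 597 in expected reach.
Nothing else within 74 s beats 597.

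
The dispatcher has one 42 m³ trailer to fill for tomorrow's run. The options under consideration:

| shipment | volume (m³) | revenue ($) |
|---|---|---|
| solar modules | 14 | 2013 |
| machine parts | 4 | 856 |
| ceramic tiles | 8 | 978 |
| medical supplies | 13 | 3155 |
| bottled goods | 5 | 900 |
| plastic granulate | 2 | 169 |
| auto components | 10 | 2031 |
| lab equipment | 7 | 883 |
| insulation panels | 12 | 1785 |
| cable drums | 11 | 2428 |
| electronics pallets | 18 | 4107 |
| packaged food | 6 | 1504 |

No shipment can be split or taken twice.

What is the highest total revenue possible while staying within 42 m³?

Filling by ratio: machine parts + medical supplies + electronics pallets + packaged food for 9622, with 1 m³ left unused.
Replace machine parts and packaged food with cable drums: the trade gains 68 net, giving 9690 at 42 m³.
Runner-up medical supplies + bottled goods + electronics pallets + packaged food tops out at 9666.

9690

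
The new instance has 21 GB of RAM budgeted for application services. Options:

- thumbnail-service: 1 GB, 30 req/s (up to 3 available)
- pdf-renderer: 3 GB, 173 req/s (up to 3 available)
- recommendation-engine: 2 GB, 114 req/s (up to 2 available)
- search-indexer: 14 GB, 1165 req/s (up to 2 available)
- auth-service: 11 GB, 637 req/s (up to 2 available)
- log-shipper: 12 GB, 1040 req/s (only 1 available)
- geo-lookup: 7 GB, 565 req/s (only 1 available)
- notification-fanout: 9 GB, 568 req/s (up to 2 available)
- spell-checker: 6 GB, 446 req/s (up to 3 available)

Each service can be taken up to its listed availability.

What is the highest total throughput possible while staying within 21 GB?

1730

Taking the top-ratio services first gives recommendation-engine + log-shipper + geo-lookup for 1719 (21 GB).
Dropping recommendation-engine and log-shipper frees 14 GB; slotting in search-indexer (14 GB) lifts the total to 1730 at 21 GB.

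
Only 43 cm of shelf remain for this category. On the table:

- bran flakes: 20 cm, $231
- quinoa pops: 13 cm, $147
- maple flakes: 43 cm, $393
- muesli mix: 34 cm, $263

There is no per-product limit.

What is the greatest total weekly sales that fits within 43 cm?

Taking 2×bran flakes: 40 cm used, 462 in weekly sales.
That's the maximum — no swap from here does better than 462.

462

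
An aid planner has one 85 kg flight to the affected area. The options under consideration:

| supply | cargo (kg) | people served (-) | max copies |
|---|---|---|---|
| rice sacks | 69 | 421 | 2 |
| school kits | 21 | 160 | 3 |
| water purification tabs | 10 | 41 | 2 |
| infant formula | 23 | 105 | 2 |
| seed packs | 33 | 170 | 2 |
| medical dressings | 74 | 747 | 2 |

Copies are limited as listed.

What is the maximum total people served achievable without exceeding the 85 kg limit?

Taking water purification tabs + medical dressings: 84 kg used, 788 in people served.
The spare 1 kg is too small for any remaining supply, and no exchange beats 788.

788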